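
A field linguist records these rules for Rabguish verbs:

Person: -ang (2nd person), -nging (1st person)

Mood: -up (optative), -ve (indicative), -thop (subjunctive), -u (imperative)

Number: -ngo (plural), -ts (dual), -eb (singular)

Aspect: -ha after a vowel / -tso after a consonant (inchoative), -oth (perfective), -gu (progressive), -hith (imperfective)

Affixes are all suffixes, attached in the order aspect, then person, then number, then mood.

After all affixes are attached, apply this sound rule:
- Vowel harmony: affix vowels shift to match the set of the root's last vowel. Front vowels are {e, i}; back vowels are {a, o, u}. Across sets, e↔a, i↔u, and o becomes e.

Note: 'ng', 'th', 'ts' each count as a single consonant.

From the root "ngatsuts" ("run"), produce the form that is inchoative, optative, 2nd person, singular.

Attach aspect inchoative -tso (after consonant 'ts') → ngatsutstso.
Attach person 2nd person -ang → ngatsutstsoang.
Attach number singular -eb → ngatsutstsoangeb.
Attach mood optative -up → ngatsutstsoangebup.
Apply vowel harmony: ngatsutstsoangebup → ngatsutstsoangabup.

ngatsutstsoangabup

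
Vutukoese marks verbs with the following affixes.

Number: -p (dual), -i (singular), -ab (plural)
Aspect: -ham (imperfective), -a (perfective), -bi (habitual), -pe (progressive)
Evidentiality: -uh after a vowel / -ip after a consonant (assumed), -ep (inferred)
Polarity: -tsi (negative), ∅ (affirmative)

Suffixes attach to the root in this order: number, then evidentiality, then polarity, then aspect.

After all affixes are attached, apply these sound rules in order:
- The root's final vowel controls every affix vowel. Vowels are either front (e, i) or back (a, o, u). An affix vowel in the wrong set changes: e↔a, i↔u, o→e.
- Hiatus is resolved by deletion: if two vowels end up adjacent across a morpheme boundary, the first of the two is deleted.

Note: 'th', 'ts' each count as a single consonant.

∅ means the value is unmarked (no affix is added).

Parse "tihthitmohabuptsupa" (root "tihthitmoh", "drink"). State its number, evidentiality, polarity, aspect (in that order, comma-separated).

Segment: tihthitmoh-ab-ip-tsi-pe.
number: -ab → plural.
evidentiality: -uh/ip → assumed.
polarity: -tsi → negative.
aspect: -pe → progressive.

plural, assumed, negative, progressive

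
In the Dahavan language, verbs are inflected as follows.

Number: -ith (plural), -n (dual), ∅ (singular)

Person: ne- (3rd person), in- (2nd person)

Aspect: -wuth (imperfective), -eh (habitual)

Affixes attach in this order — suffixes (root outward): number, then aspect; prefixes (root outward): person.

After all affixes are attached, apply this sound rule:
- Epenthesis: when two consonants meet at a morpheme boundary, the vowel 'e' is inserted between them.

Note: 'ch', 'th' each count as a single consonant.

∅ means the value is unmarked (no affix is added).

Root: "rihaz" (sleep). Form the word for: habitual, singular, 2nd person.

inerihazeh

number = singular: zero marking, form stays rihaz.
Attach person 2nd person in- → inrihaz.
Attach aspect habitual -eh → inrihazeh.
Apply epenthesis: inrihazeh → inerihazeh.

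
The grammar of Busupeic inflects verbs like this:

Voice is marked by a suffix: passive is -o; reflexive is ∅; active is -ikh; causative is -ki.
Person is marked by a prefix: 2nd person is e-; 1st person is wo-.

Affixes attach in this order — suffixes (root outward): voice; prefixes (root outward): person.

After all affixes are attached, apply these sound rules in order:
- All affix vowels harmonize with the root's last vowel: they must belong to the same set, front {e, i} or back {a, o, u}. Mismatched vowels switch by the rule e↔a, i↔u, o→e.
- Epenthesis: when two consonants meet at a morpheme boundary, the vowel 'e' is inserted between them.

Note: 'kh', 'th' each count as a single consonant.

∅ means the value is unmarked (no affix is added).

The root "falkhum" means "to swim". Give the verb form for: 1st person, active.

Attach voice active -ikh → falkhumikh.
Attach person 1st person wo- → wofalkhumikh.
Apply vowel harmony: wofalkhumikh → wofalkhumukh.
Epenthesis: no change.

wofalkhumukh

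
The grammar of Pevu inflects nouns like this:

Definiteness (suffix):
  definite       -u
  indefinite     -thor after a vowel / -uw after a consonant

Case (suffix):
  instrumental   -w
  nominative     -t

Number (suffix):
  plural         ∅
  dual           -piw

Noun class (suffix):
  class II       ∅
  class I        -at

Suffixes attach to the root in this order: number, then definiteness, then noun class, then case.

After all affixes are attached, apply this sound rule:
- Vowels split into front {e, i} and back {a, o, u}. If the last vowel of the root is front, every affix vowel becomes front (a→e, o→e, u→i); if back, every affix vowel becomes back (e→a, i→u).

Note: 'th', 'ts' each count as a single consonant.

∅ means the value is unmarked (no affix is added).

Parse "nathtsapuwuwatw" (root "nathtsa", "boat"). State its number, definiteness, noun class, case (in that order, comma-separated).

Segment: nathtsa-piw-uw-at-w.
number: -piw → dual.
definiteness: -thor/uw → indefinite.
noun class: -at → class I.
case: -w → instrumental.

dual, indefinite, class I, instrumental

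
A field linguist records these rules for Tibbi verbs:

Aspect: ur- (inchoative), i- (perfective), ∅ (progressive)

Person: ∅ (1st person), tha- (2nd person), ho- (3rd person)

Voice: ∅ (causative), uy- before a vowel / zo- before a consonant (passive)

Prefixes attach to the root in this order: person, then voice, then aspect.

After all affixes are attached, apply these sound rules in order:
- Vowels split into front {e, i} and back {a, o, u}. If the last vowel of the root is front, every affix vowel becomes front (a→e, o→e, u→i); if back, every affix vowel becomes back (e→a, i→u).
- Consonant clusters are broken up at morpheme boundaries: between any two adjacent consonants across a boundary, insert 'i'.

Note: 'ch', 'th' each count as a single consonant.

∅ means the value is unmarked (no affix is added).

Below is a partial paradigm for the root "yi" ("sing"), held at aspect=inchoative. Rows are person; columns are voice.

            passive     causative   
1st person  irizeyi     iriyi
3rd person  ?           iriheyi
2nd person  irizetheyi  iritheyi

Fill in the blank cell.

irizeheyi

Attach person 3rd person ho- → hoyi.
Attach voice passive zo- (before consonant 'h') → zohoyi.
Attach aspect inchoative ur- → urzohoyi.
Apply vowel harmony: urzohoyi → irzeheyi.
Apply epenthesis: irzeheyi → irizeheyi.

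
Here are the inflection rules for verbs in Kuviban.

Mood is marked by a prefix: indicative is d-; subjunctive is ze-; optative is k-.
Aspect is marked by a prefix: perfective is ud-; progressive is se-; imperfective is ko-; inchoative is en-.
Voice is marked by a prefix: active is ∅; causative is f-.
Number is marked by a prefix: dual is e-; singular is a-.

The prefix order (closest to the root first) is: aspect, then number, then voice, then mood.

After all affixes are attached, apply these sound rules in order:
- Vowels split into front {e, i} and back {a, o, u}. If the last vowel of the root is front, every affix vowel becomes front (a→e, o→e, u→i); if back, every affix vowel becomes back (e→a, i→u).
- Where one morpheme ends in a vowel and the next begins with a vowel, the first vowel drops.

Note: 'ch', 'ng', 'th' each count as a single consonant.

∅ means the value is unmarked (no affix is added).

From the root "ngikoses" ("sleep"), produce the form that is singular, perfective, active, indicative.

didngikoses

Attach aspect perfective ud- → udngikoses.
Attach number singular a- → audngikoses.
voice = active: zero marking, form stays audngikoses.
Attach mood indicative d- → daudngikoses.
Apply vowel harmony: daudngikoses → deidngikoses.
Apply vowel deletion: deidngikoses → didngikoses.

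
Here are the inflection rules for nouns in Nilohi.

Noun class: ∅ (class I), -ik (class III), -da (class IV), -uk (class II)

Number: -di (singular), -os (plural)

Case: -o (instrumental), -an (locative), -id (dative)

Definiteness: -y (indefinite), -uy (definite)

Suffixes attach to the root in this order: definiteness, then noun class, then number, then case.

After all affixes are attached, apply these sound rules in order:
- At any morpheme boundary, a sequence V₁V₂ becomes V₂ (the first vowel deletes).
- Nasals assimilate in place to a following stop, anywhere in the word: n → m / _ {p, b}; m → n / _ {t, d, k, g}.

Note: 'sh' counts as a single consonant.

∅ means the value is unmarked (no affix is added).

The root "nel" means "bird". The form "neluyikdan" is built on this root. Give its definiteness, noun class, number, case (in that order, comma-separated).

definite, class III, singular, locative

Segment: nel-uy-ik-di-an.
definiteness: -uy → definite.
noun class: -ik → class III.
number: -di → singular.
case: -an → locative.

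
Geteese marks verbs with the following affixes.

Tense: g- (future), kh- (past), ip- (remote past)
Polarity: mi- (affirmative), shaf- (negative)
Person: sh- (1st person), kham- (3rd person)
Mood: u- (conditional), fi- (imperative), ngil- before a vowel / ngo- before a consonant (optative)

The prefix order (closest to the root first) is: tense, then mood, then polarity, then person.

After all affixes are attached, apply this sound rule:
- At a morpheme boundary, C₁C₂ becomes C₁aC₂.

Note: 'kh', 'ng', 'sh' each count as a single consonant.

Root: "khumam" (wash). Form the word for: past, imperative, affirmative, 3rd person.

khamamifikhakhumam

Attach tense past kh- → khkhumam.
Attach mood imperative fi- → fikhkhumam.
Attach polarity affirmative mi- → mifikhkhumam.
Attach person 3rd person kham- → khammifikhkhumam.
Apply epenthesis: khammifikhkhumam → khamamifikhakhumam.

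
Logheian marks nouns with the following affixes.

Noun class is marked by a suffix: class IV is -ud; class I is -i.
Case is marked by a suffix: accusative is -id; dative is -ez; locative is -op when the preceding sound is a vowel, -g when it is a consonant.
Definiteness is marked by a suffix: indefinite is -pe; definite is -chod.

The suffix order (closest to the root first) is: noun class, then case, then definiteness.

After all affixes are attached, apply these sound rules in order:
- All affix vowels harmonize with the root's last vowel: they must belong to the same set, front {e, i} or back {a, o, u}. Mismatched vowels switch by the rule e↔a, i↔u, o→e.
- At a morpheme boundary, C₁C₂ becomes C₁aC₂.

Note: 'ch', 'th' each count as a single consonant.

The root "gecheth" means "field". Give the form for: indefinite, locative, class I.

Attach noun class class I -i → gechethi.
Attach case locative -op (after vowel 'i') → gechethiop.
Attach definiteness indefinite -pe → gechethioppe.
Apply vowel harmony: gechethioppe → gechethieppe.
Apply epenthesis: gechethieppe → gechethiepape.

gechethiepape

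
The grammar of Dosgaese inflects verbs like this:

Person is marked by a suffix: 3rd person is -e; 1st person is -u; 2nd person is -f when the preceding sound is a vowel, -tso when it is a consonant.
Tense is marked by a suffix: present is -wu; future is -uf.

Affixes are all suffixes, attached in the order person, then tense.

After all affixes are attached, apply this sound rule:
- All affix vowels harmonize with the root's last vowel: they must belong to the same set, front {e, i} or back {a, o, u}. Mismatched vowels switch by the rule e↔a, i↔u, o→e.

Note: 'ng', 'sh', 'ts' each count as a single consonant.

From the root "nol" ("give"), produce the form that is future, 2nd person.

Attach person 2nd person -tso (after consonant 'l') → noltso.
Attach tense future -uf → noltsouf.
Vowel harmony: no change.

noltsouf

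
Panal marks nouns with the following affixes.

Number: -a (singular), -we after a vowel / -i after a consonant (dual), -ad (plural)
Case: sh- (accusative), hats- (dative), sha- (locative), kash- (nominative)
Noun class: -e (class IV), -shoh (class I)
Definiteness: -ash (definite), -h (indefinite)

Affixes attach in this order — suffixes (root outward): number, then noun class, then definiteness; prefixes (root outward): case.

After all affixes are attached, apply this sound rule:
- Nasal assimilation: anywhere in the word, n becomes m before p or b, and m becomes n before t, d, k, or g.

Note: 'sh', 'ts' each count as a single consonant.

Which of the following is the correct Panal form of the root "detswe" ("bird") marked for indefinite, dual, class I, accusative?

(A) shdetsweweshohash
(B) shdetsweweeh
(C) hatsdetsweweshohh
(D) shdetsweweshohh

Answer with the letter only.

Attach case accusative sh- → shdetswe.
Attach number dual -we (after vowel 'e') → shdetswewe.
Attach noun class class I -shoh → shdetsweweshoh.
Attach definiteness indefinite -h → shdetsweweshohh.
Nasal assimilation: no change.
So the correct form is shdetsweweshohh, option (D).
(A) shdetsweweshohash is wrong: it uses definite instead of indefinite for definiteness.
(B) shdetsweweeh is wrong: it uses class IV instead of class I for noun class.
(C) hatsdetsweweshohh is wrong: it uses dative instead of accusative for case.

D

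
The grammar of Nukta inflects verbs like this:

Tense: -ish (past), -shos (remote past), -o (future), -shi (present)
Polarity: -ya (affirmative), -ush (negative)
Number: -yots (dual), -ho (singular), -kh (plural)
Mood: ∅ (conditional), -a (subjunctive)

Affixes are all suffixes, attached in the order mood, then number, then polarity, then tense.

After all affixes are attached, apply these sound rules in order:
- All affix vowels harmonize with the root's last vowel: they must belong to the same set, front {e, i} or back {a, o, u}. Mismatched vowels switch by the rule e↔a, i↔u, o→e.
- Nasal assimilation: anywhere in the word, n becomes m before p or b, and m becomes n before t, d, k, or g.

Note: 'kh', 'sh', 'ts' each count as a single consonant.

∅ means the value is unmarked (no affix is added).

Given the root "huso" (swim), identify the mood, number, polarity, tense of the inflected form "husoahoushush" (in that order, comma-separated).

subjunctive, singular, negative, past

Segment: huso-a-ho-ush-ish.
mood: -a → subjunctive.
number: -ho → singular.
polarity: -ush → negative.
tense: -ish → past.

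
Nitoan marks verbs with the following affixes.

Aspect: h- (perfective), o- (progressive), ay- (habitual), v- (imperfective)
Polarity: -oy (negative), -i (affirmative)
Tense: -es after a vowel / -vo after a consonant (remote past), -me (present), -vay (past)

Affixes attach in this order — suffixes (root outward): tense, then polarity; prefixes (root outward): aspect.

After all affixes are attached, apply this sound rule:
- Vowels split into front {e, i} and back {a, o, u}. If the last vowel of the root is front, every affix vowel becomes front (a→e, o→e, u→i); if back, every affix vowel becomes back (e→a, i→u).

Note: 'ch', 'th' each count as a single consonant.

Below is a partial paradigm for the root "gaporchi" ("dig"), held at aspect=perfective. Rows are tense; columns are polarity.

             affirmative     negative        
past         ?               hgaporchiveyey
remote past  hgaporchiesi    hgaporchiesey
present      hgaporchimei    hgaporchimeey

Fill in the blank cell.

Attach tense past -vay → gaporchivay.
Attach polarity affirmative -i → gaporchivayi.
Attach aspect perfective h- → hgaporchivayi.
Apply vowel harmony: hgaporchivayi → hgaporchiveyi.

hgaporchiveyi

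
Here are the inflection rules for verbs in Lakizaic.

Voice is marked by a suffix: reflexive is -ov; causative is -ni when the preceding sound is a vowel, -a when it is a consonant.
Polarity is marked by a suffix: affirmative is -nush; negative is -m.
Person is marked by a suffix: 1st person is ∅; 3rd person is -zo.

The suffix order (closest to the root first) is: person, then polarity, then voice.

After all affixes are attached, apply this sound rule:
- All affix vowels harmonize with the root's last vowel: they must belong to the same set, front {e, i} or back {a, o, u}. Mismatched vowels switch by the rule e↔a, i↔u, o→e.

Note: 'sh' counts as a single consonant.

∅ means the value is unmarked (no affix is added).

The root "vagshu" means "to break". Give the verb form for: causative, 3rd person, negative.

Attach person 3rd person -zo → vagshuzo.
Attach polarity negative -m → vagshuzom.
Attach voice causative -a (after consonant 'm') → vagshuzoma.
Vowel harmony: no change.

vagshuzoma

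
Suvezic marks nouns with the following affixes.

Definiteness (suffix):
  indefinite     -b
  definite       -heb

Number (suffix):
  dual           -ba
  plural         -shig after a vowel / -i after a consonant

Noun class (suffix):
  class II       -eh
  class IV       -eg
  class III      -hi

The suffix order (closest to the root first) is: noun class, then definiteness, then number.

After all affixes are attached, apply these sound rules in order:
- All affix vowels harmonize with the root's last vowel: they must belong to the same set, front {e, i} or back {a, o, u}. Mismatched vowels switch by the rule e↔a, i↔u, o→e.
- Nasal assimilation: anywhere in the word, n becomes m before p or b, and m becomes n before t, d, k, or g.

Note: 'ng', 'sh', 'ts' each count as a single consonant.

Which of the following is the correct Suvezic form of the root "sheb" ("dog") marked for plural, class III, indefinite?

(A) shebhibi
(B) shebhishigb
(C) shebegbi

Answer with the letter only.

A

Attach noun class class III -hi → shebhi.
Attach definiteness indefinite -b → shebhib.
Attach number plural -i (after consonant 'b') → shebhibi.
Vowel harmony: no change.
Nasal assimilation: no change.
So the correct form is shebhibi, option (A).
(C) shebegbi is wrong: it uses class IV instead of class III for noun class.
(B) shebhishigb is wrong: it has the affixes in the wrong order.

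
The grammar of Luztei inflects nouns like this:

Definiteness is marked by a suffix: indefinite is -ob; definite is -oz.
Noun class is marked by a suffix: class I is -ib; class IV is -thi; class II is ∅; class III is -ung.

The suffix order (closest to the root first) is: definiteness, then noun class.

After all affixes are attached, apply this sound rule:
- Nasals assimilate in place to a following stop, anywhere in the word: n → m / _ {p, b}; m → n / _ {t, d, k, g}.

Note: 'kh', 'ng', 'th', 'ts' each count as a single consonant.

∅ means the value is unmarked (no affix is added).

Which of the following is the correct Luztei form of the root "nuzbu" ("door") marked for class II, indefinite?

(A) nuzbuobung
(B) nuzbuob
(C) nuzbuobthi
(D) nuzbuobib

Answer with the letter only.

B

Attach definiteness indefinite -ob → nuzbuob.
noun class = class II: zero marking, form stays nuzbuob.
Nasal assimilation: no change.
So the correct form is nuzbuob, option (B).
(C) nuzbuobthi is wrong: it uses class IV instead of class II for noun class.
(D) nuzbuobib is wrong: it uses class I instead of class II for noun class.
(A) nuzbuobung is wrong: it uses class III instead of class II for noun class.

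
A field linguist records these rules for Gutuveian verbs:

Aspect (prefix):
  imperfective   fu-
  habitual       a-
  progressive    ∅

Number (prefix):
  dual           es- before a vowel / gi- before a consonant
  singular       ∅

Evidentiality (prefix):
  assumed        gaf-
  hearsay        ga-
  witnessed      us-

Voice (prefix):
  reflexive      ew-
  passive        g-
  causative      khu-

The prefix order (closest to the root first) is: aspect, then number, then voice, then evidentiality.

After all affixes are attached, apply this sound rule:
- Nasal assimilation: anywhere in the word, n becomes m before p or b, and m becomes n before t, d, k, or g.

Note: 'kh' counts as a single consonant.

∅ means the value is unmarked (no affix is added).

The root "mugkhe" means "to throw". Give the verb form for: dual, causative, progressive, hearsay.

aspect = progressive: zero marking, form stays mugkhe.
Attach number dual gi- (before consonant 'm') → gimugkhe.
Attach voice causative khu- → khugimugkhe.
Attach evidentiality hearsay ga- → gakhugimugkhe.
Nasal assimilation: no change.

gakhugimugkhe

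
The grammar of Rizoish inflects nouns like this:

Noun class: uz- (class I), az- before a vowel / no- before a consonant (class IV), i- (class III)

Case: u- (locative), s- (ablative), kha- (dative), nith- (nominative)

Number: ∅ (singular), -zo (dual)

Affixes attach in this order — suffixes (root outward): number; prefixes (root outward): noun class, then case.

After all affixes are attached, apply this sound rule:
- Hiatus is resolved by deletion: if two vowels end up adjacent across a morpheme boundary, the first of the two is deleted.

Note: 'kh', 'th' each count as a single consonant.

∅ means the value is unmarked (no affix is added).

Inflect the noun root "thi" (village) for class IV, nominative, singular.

number = singular: zero marking, form stays thi.
Attach noun class class IV no- (before consonant 'th') → nothi.
Attach case nominative nith- → nithnothi.
Vowel deletion: no change.

nithnothi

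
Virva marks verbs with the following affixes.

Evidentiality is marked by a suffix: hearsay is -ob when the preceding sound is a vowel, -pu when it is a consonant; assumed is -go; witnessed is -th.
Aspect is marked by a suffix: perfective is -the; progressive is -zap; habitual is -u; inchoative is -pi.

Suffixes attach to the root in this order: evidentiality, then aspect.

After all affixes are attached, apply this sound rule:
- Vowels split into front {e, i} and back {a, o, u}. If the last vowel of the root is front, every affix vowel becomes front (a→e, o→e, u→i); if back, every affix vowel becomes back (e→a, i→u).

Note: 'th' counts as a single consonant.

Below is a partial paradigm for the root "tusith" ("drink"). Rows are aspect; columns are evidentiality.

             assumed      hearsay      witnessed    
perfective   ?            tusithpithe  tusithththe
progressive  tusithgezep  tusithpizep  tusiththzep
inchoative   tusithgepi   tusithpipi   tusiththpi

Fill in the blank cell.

tusithgethe

Attach evidentiality assumed -go → tusithgo.
Attach aspect perfective -the → tusithgothe.
Apply vowel harmony: tusithgothe → tusithgethe.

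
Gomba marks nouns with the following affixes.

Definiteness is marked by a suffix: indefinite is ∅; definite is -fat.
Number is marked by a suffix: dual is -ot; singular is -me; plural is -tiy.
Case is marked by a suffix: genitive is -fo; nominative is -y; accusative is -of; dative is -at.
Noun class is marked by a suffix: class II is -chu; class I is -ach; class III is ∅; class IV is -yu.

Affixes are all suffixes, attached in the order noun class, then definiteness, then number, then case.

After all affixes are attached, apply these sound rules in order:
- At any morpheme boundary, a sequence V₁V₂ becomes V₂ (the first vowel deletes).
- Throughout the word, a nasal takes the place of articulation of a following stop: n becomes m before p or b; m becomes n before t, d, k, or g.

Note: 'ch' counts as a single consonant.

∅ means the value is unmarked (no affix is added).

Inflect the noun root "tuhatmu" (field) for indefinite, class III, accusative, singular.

tuhatmumof

noun class = class III: zero marking, form stays tuhatmu.
definiteness = indefinite: zero marking, form stays tuhatmu.
Attach number singular -me → tuhatmume.
Attach case accusative -of → tuhatmumeof.
Apply vowel deletion: tuhatmumeof → tuhatmumof.
Nasal assimilation: no change.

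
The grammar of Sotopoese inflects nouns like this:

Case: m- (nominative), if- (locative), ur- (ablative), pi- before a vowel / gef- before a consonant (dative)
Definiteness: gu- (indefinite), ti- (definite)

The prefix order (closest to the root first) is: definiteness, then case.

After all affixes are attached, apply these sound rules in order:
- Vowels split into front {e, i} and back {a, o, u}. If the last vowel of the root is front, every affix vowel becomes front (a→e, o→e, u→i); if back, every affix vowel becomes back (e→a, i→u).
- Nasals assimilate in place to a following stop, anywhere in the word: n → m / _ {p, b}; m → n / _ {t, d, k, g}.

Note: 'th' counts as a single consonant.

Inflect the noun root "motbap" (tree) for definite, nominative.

ntumotbap

Attach definiteness definite ti- → timotbap.
Attach case nominative m- → mtimotbap.
Apply vowel harmony: mtimotbap → mtumotbap.
Apply nasal assimilation: mtumotbap → ntumotbap.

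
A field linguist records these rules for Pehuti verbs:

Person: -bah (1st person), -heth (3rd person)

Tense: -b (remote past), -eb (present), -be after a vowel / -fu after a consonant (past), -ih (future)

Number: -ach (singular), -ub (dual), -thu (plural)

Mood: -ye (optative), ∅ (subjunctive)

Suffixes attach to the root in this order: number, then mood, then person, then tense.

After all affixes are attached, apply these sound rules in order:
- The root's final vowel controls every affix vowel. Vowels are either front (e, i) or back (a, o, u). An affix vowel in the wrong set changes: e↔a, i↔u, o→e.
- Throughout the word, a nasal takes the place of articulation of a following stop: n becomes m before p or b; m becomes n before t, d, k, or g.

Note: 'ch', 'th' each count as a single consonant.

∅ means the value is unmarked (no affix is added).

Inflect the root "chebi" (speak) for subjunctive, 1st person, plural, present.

Attach number plural -thu → chebithu.
mood = subjunctive: zero marking, form stays chebithu.
Attach person 1st person -bah → chebithubah.
Attach tense present -eb → chebithubaheb.
Apply vowel harmony: chebithubaheb → chebithibeheb.
Nasal assimilation: no change.

chebithibeheb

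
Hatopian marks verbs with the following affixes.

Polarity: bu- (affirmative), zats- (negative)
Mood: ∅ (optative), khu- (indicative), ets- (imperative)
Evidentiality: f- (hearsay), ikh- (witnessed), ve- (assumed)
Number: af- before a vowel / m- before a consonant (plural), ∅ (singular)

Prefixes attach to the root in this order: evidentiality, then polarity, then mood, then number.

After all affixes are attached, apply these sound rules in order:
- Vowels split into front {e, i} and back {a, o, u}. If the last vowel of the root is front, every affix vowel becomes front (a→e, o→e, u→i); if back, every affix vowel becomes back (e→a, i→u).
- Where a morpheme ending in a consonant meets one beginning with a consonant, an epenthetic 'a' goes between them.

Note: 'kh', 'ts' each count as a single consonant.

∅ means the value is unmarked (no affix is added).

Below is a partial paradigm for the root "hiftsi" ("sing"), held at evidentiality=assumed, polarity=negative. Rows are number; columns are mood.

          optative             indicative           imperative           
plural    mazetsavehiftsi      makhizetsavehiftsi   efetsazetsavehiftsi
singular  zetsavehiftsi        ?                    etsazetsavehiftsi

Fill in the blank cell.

Attach evidentiality assumed ve- → vehiftsi.
Attach polarity negative zats- → zatsvehiftsi.
Attach mood indicative khu- → khuzatsvehiftsi.
number = singular: zero marking, form stays khuzatsvehiftsi.
Apply vowel harmony: khuzatsvehiftsi → khizetsvehiftsi.
Apply epenthesis: khizetsvehiftsi → khizetsavehiftsi.

khizetsavehiftsi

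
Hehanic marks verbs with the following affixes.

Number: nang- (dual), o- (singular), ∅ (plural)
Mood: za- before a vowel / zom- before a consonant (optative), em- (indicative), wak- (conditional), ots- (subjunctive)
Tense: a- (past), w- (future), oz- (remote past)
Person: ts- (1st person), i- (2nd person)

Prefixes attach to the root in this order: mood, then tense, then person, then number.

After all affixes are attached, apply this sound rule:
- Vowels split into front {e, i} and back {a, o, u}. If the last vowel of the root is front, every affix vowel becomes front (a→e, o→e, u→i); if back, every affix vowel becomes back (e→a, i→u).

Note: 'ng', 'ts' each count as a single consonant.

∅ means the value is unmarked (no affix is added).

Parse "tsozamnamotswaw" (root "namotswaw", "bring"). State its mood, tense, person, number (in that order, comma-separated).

indicative, remote past, 1st person, plural

Segment: ts-oz-em-namotswaw.
mood: em- → indicative.
tense: oz- → remote past.
person: ts- → 1st person.
number: ∅ → plural.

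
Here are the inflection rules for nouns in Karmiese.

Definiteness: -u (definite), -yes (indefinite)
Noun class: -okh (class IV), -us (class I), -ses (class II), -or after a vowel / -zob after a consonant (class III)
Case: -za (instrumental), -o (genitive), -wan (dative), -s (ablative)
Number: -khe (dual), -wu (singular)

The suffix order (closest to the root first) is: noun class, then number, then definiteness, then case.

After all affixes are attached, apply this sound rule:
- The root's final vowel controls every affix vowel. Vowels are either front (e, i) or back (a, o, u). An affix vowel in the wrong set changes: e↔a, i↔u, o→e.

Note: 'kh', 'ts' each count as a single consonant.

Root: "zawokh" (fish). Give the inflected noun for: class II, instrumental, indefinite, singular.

Attach noun class class II -ses → zawokhses.
Attach number singular -wu → zawokhseswu.
Attach definiteness indefinite -yes → zawokhseswuyes.
Attach case instrumental -za → zawokhseswuyesza.
Apply vowel harmony: zawokhseswuyesza → zawokhsaswuyasza.

zawokhsaswuyasza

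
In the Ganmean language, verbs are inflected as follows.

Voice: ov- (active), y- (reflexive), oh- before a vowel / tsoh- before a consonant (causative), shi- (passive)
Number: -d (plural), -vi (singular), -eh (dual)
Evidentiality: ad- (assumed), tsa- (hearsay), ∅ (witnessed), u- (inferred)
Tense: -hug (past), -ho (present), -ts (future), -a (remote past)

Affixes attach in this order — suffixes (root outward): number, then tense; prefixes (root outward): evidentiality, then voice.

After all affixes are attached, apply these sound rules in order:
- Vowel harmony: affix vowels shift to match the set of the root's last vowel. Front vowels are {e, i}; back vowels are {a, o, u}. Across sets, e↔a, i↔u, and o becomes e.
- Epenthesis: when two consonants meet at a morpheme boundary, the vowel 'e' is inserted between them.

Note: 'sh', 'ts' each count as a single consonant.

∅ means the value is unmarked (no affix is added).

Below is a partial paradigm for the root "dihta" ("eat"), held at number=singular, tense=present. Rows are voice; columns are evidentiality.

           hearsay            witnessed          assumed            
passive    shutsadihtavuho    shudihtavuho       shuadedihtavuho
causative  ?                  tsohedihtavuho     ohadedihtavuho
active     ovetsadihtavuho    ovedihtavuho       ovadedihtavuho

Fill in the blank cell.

Attach evidentiality hearsay tsa- → tsadihta.
Attach number singular -vi → tsadihtavi.
Attach voice causative tsoh- (before consonant 'ts') → tsohtsadihtavi.
Attach tense present -ho → tsohtsadihtaviho.
Apply vowel harmony: tsohtsadihtaviho → tsohtsadihtavuho.
Apply epenthesis: tsohtsadihtavuho → tsohetsadihtavuho.

tsohetsadihtavuho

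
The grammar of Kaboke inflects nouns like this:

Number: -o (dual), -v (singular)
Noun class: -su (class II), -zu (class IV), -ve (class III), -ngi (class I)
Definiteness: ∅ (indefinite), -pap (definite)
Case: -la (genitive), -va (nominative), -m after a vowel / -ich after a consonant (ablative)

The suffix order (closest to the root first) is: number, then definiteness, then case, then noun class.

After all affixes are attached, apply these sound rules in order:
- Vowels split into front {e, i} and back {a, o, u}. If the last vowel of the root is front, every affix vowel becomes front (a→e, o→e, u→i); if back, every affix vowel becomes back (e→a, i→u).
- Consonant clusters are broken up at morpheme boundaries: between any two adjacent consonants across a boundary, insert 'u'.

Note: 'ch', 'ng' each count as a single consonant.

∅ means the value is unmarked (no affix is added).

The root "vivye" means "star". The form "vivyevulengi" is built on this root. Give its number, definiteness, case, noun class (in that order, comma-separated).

singular, indefinite, genitive, class I

Segment: vivye-v-la-ngi.
number: -v → singular.
definiteness: ∅ → indefinite.
case: -la → genitive.
noun class: -ngi → class I.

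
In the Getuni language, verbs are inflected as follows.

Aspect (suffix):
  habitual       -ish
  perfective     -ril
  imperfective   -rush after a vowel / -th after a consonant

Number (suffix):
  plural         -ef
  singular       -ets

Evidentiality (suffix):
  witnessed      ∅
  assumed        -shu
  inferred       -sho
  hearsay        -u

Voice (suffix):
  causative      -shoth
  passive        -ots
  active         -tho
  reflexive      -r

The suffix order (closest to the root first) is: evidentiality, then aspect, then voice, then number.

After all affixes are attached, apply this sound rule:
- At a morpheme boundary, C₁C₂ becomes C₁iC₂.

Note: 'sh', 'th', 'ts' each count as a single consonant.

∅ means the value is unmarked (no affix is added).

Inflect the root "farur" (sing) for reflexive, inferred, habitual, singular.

Attach evidentiality inferred -sho → farursho.
Attach aspect habitual -ish → farurshoish.
Attach voice reflexive -r → farurshoishr.
Attach number singular -ets → farurshoishrets.
Apply epenthesis: farurshoishrets → farurishoishirets.

farurishoishirets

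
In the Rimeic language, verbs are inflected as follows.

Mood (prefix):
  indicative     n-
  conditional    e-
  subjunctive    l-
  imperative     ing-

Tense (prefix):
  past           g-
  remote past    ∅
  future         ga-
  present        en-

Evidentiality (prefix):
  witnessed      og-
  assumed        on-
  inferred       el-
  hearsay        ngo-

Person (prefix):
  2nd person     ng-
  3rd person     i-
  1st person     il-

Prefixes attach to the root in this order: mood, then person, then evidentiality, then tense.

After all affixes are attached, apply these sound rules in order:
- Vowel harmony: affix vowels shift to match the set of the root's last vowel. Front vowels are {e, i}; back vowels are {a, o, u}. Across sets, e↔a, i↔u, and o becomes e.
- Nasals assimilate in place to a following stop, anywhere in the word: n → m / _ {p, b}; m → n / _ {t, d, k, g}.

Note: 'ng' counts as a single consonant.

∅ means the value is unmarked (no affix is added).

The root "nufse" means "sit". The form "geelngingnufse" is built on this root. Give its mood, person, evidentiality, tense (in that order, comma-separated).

Segment: ga-el-ng-ing-nufse.
mood: ing- → imperative.
person: ng- → 2nd person.
evidentiality: el- → inferred.
tense: ga- → future.

imperative, 2nd person, inferred, future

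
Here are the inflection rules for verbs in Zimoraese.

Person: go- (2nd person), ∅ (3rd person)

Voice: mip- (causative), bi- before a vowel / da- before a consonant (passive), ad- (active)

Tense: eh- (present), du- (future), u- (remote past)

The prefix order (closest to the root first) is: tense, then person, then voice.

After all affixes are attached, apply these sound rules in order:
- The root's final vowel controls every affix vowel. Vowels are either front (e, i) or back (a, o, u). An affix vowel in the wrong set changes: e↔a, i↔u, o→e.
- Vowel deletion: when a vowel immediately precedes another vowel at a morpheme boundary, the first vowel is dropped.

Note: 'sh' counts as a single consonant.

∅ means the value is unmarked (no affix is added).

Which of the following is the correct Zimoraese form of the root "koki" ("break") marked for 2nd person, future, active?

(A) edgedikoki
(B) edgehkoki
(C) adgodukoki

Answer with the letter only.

A

Attach tense future du- → dukoki.
Attach person 2nd person go- → godukoki.
Attach voice active ad- → adgodukoki.
Apply vowel harmony: adgodukoki → edgedikoki.
Vowel deletion: no change.
So the correct form is edgedikoki, option (A).
(B) edgehkoki is wrong: it uses present instead of future for tense.
(C) adgodukoki is wrong: it fails to apply the sound rule(s).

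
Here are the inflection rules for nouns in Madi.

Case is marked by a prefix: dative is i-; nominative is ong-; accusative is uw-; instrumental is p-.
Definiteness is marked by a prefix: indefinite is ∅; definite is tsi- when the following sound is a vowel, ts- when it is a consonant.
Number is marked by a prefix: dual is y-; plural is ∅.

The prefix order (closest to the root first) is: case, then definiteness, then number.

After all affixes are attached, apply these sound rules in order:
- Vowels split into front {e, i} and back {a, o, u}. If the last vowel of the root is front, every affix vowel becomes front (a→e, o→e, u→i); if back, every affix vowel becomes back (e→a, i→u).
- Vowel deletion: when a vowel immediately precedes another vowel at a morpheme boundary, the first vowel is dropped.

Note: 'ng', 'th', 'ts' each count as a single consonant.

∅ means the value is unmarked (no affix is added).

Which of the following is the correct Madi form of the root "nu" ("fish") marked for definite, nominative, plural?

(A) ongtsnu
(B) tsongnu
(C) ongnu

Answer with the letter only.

Attach case nominative ong- → ongnu.
Attach definiteness definite tsi- (before vowel 'o') → tsiongnu.
number = plural: zero marking, form stays tsiongnu.
Apply vowel harmony: tsiongnu → tsuongnu.
Apply vowel deletion: tsuongnu → tsongnu.
So the correct form is tsongnu, option (B).
(C) ongnu is wrong: it uses indefinite instead of definite for definiteness.
(A) ongtsnu is wrong: it has the affixes in the wrong order.

B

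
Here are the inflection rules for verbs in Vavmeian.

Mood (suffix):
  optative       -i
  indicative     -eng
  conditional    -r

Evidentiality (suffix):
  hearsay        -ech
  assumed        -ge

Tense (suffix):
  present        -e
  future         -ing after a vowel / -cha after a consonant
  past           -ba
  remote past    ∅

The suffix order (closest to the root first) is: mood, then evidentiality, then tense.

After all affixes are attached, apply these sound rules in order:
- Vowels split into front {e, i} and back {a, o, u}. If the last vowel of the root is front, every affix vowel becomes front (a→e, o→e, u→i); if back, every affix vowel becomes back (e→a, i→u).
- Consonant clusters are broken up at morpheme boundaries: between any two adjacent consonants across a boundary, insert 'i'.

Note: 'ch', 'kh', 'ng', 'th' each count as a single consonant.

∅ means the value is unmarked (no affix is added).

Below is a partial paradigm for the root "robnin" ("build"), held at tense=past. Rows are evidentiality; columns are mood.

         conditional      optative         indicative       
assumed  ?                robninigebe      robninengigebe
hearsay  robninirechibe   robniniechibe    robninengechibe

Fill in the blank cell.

robninirigebe

Attach mood conditional -r → robninr.
Attach evidentiality assumed -ge → robninrge.
Attach tense past -ba → robninrgeba.
Apply vowel harmony: robninrgeba → robninrgebe.
Apply epenthesis: robninrgebe → robninirigebe.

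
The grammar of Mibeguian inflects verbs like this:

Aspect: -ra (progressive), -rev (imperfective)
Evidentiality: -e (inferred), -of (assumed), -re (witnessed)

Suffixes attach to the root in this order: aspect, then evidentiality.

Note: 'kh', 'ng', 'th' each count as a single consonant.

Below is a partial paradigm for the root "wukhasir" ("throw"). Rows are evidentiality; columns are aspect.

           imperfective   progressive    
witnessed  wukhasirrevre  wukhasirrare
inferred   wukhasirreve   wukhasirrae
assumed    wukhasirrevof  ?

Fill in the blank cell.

wukhasirraof

Attach aspect progressive -ra → wukhasirra.
Attach evidentiality assumed -of → wukhasirraof.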